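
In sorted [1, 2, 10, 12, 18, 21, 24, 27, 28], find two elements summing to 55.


Two pointers: lo=0, hi=8
Found pair: (27, 28) summing to 55


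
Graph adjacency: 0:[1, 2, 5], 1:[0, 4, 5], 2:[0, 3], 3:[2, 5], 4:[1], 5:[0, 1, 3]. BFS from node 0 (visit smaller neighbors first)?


BFS queue: start with [0]
Visit order: [0, 1, 2, 5, 4, 3]


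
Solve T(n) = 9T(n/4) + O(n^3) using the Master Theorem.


a=9, b=4, c=3. log_4(9)=1.585 < c=3. Case 3: O(n^c) = O(n^3)
Complexity: O(n^3)


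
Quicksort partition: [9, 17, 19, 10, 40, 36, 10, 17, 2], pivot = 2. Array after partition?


Elements <= 2 go left of pivot.
Result: [2, 17, 19, 10, 40, 36, 10, 17, 9], pivot at index 0


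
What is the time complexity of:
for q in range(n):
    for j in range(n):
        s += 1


Per nesting level: O(n) * O(n) = O(n^2)
Complexity: O(n^2)


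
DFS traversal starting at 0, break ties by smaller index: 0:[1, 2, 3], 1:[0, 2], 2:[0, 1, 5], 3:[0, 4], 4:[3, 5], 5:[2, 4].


DFS stack-based: start with [0]
Visit order: [0, 1, 2, 5, 4, 3]


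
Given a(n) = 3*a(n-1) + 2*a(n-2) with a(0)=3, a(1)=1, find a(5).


Build bottom-up:
...a(3)=29, a(4)=105, a(5)=3*105+2*29=373


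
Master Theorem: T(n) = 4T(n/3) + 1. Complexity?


a=4, b=3, c=0. log_3(4)=1.262 > c=0. Case 1: O(n^log_b(a)) = O(n^1.262)
Complexity: O(n^1.262)


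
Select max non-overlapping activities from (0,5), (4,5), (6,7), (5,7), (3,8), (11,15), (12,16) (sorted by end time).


Greedy: pick earliest-ending, then skip overlaps.
Selected (3 activities): [(0, 5), (6, 7), (11, 15)]


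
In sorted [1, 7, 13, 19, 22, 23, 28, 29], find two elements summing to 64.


Two pointers: lo=0, hi=7
No pair sums to 64


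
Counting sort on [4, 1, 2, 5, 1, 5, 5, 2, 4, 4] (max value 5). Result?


Count array: [0, 2, 2, 0, 3, 3]
Reconstruct: [1, 1, 2, 2, 4, 4, 4, 5, 5, 5]


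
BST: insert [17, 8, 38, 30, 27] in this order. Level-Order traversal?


Root = 17; build tree by BST insertion.
Level-Order traversal: [17, 8, 38, 30, 27]


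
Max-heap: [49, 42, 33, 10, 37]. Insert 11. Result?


Append 11: [49, 42, 33, 10, 37, 11]
Bubble up: no swaps needed
Result: [49, 42, 33, 10, 37, 11]


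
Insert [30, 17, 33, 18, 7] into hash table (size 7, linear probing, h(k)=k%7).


Insertions: 30->slot 2; 17->slot 3; 33->slot 5; 18->slot 4; 7->slot 0
Table: [7, None, 30, 17, 18, 33, None]


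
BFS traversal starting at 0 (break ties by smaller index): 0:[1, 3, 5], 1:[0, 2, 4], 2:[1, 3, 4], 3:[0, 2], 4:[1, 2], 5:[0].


BFS queue: start with [0]
Visit order: [0, 1, 3, 5, 2, 4]


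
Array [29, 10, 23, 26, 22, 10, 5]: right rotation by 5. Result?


Right rotate by 5: [23, 26, 22, 10, 5, 29, 10]


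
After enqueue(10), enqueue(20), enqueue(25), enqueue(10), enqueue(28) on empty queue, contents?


enqueue(10) -> [10]
enqueue(20) -> [10, 20]
enqueue(25) -> [10, 20, 25]
enqueue(10) -> [10, 20, 25, 10]
enqueue(28) -> [10, 20, 25, 10, 28]
Final queue (front to back): [10, 20, 25, 10, 28]


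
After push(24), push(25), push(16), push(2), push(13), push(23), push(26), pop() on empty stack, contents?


push(24) -> [24]
push(25) -> [24, 25]
push(16) -> [24, 25, 16]
push(2) -> [24, 25, 16, 2]
push(13) -> [24, 25, 16, 2, 13]
push(23) -> [24, 25, 16, 2, 13, 23]
push(26) -> [24, 25, 16, 2, 13, 23, 26]
pop() returns 26 -> [24, 25, 16, 2, 13, 23]
Final stack (bottom to top): [24, 25, 16, 2, 13, 23]


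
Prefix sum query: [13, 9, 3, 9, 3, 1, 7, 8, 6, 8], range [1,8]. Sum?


Prefix sums: [0, 13, 22, 25, 34, 37, 38, 45, 53, 59, 67]
Sum[1..8] = prefix[9] - prefix[1] = 59 - 13 = 46


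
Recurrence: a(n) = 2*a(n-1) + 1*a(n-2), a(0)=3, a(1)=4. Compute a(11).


Build bottom-up:
...a(9)=5164, a(10)=12467, a(11)=2*12467+1*5164=30098


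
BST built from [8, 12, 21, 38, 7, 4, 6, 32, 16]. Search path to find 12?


BST root = 8
Search for 12: compare at each node
Path: [8, 12]


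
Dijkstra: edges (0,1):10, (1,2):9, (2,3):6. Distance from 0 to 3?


Dijkstra from 0:
Distances: {0: 0, 1: 10, 2: 19, 3: 25}
Shortest distance to 3 = 25, path = [0, 1, 2, 3]


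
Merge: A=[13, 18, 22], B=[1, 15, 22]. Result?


Compare heads, take smaller each step.
Merged: [1, 13, 15, 18, 22, 22]


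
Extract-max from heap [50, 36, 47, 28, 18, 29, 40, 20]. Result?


Max = 50
Replace root with last, heapify down
Resulting heap: [47, 36, 40, 28, 18, 29, 20]


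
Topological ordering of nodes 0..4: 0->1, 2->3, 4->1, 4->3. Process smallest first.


Kahn's algorithm, process smallest node first
Order: [0, 2, 4, 1, 3]


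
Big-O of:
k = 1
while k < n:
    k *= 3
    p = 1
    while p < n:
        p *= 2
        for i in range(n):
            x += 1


Per nesting level: O(log n) * O(log n) * O(n) = O(n (log n)^2)
Complexity: O(n (log n)^2)


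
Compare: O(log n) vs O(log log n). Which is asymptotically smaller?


double-logarithmic grows slower than logarithmic
O(log log n) is asymptotically smaller; O(log n) grows faster


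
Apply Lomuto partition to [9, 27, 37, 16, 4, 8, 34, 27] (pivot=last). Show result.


Elements <= 27 go left of pivot.
Result: [9, 27, 16, 4, 8, 27, 34, 37], pivot at index 5


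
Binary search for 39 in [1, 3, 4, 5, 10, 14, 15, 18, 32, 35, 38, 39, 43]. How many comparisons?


Search for 39:
[0,12] mid=6 arr[6]=15
[7,12] mid=9 arr[9]=35
[10,12] mid=11 arr[11]=39
Total: 3 comparisons


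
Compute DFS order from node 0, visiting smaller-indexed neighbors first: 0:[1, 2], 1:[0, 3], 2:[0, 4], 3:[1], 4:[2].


DFS stack-based: start with [0]
Visit order: [0, 1, 3, 2, 4]


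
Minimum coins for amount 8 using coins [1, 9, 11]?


dp[0]=0; dp[i]=1+min(dp[i-c] for c in coins)
...dp[3]=3, dp[4]=4, dp[5]=5, dp[6]=6, dp[7]=7, dp[8]=8
Minimum coins for 8 = 8


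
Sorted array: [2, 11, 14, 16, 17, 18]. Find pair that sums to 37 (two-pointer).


Two pointers: lo=0, hi=5
No pair sums to 37


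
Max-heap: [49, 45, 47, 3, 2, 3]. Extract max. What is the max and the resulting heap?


Max = 49
Replace root with last, heapify down
Resulting heap: [47, 45, 3, 3, 2]


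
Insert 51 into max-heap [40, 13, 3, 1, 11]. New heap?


Append 51: [40, 13, 3, 1, 11, 51]
Bubble up: swap idx 5(51) with idx 2(3); swap idx 2(51) with idx 0(40)
Result: [51, 13, 40, 1, 11, 3]


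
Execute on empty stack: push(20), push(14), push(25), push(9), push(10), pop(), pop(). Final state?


push(20) -> [20]
push(14) -> [20, 14]
push(25) -> [20, 14, 25]
push(9) -> [20, 14, 25, 9]
push(10) -> [20, 14, 25, 9, 10]
pop() returns 10 -> [20, 14, 25, 9]
pop() returns 9 -> [20, 14, 25]
Final stack (bottom to top): [20, 14, 25]


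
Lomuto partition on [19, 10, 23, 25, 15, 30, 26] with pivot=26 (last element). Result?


Elements <= 26 go left of pivot.
Result: [19, 10, 23, 25, 15, 26, 30], pivot at index 5


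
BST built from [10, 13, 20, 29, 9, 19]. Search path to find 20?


BST root = 10
Search for 20: compare at each node
Path: [10, 13, 20]


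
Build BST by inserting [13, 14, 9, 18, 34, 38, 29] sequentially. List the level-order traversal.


Root = 13; build tree by BST insertion.
Level-Order traversal: [13, 9, 14, 18, 34, 29, 38]


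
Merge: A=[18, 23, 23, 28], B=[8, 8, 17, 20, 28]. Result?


Compare heads, take smaller each step.
Merged: [8, 8, 17, 18, 20, 23, 23, 28, 28]


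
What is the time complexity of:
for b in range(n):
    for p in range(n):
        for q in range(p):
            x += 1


Per nesting level: O(n) * O(n) * O(n) [triangular over p] = O(n^3)
Complexity: O(n^3)


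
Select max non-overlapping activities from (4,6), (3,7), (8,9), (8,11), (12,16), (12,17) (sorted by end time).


Greedy: pick earliest-ending, then skip overlaps.
Selected (3 activities): [(4, 6), (8, 9), (12, 16)]


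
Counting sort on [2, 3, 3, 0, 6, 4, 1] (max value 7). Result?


Count array: [1, 1, 1, 2, 1, 0, 1, 0]
Reconstruct: [0, 1, 2, 3, 3, 4, 6]


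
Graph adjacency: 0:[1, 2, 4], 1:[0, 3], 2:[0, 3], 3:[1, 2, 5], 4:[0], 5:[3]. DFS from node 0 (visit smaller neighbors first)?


DFS stack-based: start with [0]
Visit order: [0, 1, 3, 2, 5, 4]


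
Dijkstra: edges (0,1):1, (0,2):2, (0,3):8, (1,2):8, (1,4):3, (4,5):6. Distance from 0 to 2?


Dijkstra from 0:
Distances: {0: 0, 1: 1, 2: 2, 3: 8, 4: 4, 5: 10}
Shortest distance to 2 = 2, path = [0, 2]


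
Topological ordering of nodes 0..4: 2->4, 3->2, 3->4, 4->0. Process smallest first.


Kahn's algorithm, process smallest node first
Order: [1, 3, 2, 4, 0]


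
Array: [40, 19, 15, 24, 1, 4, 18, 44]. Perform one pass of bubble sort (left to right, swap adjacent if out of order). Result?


After one pass: [19, 15, 24, 1, 4, 18, 40, 44]


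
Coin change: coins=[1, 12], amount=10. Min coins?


dp[0]=0; dp[i]=1+min(dp[i-c] for c in coins)
...dp[5]=5, dp[6]=6, dp[7]=7, dp[8]=8, dp[9]=9, dp[10]=10
Minimum coins for 10 = 10


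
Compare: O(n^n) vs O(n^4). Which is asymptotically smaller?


quartic grows slower than n^n
O(n^4) is asymptotically smaller; O(n^n) grows faster


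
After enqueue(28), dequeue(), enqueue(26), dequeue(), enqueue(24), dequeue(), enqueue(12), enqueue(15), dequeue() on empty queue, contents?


enqueue(28) -> [28]
dequeue() returns 28 -> []
enqueue(26) -> [26]
dequeue() returns 26 -> []
enqueue(24) -> [24]
dequeue() returns 24 -> []
enqueue(12) -> [12]
enqueue(15) -> [12, 15]
dequeue() returns 12 -> [15]
Final queue (front to back): [15]


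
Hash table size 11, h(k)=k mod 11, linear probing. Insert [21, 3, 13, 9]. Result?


Insertions: 21->slot 10; 3->slot 3; 13->slot 2; 9->slot 9
Table: [None, None, 13, 3, None, None, None, None, None, 9, 21]


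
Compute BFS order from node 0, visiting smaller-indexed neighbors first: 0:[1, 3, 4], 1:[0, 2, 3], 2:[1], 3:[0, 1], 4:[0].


BFS queue: start with [0]
Visit order: [0, 1, 3, 4, 2]


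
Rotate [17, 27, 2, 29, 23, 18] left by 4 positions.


Left rotate by 4: [23, 18, 17, 27, 2, 29]


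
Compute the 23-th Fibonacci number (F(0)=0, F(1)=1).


F(n)=F(n-1)+F(n-2)
...F(21)=10946, F(22)=17711, F(23)=28657


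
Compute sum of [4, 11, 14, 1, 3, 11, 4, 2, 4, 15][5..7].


Prefix sums: [0, 4, 15, 29, 30, 33, 44, 48, 50, 54, 69]
Sum[5..7] = prefix[8] - prefix[5] = 50 - 33 = 17


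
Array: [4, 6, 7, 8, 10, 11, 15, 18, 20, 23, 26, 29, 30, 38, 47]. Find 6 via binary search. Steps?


Search for 6:
[0,14] mid=7 arr[7]=18
[0,6] mid=3 arr[3]=8
[0,2] mid=1 arr[1]=6
Total: 3 comparisons


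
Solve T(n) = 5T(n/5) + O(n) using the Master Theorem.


a=5, b=5, c=1. log_5(5)=1 = c=1. Case 2: O(n^c log n) = O(n log n)
Complexity: O(n log n)


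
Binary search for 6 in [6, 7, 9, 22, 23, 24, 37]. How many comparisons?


Search for 6:
[0,6] mid=3 arr[3]=22
[0,2] mid=1 arr[1]=7
[0,0] mid=0 arr[0]=6
Total: 3 comparisons


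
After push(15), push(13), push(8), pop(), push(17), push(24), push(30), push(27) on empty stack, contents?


push(15) -> [15]
push(13) -> [15, 13]
push(8) -> [15, 13, 8]
pop() returns 8 -> [15, 13]
push(17) -> [15, 13, 17]
push(24) -> [15, 13, 17, 24]
push(30) -> [15, 13, 17, 24, 30]
push(27) -> [15, 13, 17, 24, 30, 27]
Final stack (bottom to top): [15, 13, 17, 24, 30, 27]


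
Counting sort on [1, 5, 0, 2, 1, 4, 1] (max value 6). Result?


Count array: [1, 3, 1, 0, 1, 1, 0]
Reconstruct: [0, 1, 1, 1, 2, 4, 5]


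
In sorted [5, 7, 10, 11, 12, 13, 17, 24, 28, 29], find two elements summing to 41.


Two pointers: lo=0, hi=9
Found pair: (12, 29) summing to 41


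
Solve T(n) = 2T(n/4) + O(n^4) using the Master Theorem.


a=2, b=4, c=4. log_4(2)=0.5 < c=4. Case 3: O(n^c) = O(n^4)
Complexity: O(n^4)


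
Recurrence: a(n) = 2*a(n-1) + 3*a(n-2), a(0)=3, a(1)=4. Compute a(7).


Build bottom-up:
...a(5)=424, a(6)=1277, a(7)=2*1277+3*424=3826


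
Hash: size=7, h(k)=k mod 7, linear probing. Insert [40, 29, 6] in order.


Insertions: 40->slot 5; 29->slot 1; 6->slot 6
Table: [None, 29, None, None, None, 40, 6]


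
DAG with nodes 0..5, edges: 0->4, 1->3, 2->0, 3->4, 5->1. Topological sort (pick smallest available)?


Kahn's algorithm, process smallest node first
Order: [2, 0, 5, 1, 3, 4]


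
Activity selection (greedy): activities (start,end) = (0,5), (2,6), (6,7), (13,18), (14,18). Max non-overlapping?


Greedy: pick earliest-ending, then skip overlaps.
Selected (3 activities): [(0, 5), (6, 7), (13, 18)]


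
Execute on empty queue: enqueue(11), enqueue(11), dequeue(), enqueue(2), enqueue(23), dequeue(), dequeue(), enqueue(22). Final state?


enqueue(11) -> [11]
enqueue(11) -> [11, 11]
dequeue() returns 11 -> [11]
enqueue(2) -> [11, 2]
enqueue(23) -> [11, 2, 23]
dequeue() returns 11 -> [2, 23]
dequeue() returns 2 -> [23]
enqueue(22) -> [23, 22]
Final queue (front to back): [23, 22]


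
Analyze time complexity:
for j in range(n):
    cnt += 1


Per nesting level: O(n) = O(n)
Complexity: O(n)


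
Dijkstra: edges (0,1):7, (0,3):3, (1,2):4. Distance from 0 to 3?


Dijkstra from 0:
Distances: {0: 0, 1: 7, 2: 11, 3: 3}
Shortest distance to 3 = 3, path = [0, 3]


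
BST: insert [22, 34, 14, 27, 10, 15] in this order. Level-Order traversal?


Root = 22; build tree by BST insertion.
Level-Order traversal: [22, 14, 34, 10, 15, 27]


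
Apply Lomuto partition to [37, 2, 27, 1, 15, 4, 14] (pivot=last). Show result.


Elements <= 14 go left of pivot.
Result: [2, 1, 4, 14, 15, 27, 37], pivot at index 3


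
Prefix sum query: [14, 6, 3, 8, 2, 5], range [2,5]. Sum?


Prefix sums: [0, 14, 20, 23, 31, 33, 38]
Sum[2..5] = prefix[6] - prefix[2] = 38 - 20 = 18


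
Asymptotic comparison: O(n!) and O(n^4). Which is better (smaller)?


quartic grows slower than factorial
O(n^4) is asymptotically smaller; O(n!) grows faster


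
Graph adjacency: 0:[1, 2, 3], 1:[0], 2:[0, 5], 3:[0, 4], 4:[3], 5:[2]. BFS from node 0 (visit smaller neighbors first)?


BFS queue: start with [0]
Visit order: [0, 1, 2, 3, 5, 4]


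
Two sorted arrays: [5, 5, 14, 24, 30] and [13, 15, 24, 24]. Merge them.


Compare heads, take smaller each step.
Merged: [5, 5, 13, 14, 15, 24, 24, 24, 30]


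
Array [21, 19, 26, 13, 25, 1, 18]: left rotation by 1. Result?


Left rotate by 1: [19, 26, 13, 25, 1, 18, 21]


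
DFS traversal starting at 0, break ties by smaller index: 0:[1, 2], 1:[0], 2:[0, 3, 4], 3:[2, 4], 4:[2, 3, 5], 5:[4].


DFS stack-based: start with [0]
Visit order: [0, 1, 2, 3, 4, 5]


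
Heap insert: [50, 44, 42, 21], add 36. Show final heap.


Append 36: [50, 44, 42, 21, 36]
Bubble up: no swaps needed
Result: [50, 44, 42, 21, 36]


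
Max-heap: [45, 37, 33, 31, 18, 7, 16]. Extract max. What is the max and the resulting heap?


Max = 45
Replace root with last, heapify down
Resulting heap: [37, 31, 33, 16, 18, 7]


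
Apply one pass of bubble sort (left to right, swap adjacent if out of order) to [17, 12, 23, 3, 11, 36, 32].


After one pass: [12, 17, 3, 11, 23, 32, 36]


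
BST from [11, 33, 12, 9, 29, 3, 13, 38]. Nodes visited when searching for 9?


BST root = 11
Search for 9: compare at each node
Path: [11, 9]


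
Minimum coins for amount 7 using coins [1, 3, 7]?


dp[0]=0; dp[i]=1+min(dp[i-c] for c in coins)
...dp[2]=2, dp[3]=1, dp[4]=2, dp[5]=3, dp[6]=2, dp[7]=1
Minimum coins for 7 = 1


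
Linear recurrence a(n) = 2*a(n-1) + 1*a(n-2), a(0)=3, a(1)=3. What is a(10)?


Build bottom-up:
...a(8)=1731, a(9)=4179, a(10)=2*4179+1*1731=10089


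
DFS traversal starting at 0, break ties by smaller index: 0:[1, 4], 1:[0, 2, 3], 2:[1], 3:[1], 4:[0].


DFS stack-based: start with [0]
Visit order: [0, 1, 2, 3, 4]


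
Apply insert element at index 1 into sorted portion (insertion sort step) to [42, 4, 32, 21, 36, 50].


After one pass: [4, 42, 32, 21, 36, 50]


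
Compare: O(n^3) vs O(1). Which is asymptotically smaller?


constant grows slower than cubic
O(1) is asymptotically smaller; O(n^3) grows faster


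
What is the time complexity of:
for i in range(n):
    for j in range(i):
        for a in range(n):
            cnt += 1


Per nesting level: O(n) * O(n) [triangular over i] * O(n) = O(n^3)
Complexity: O(n^3)


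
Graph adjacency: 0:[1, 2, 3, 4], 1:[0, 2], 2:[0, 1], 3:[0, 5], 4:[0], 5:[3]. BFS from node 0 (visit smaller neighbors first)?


BFS queue: start with [0]
Visit order: [0, 1, 2, 3, 4, 5]


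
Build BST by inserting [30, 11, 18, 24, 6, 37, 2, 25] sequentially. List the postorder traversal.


Root = 30; build tree by BST insertion.
Postorder traversal: [2, 6, 25, 24, 18, 11, 37, 30]


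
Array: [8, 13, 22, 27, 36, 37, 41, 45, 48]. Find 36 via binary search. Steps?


Search for 36:
[0,8] mid=4 arr[4]=36
Total: 1 comparisons


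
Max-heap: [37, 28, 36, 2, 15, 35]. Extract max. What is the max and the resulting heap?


Max = 37
Replace root with last, heapify down
Resulting heap: [36, 28, 35, 2, 15]


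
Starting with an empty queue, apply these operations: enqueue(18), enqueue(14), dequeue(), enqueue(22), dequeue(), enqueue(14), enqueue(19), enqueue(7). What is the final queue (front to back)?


enqueue(18) -> [18]
enqueue(14) -> [18, 14]
dequeue() returns 18 -> [14]
enqueue(22) -> [14, 22]
dequeue() returns 14 -> [22]
enqueue(14) -> [22, 14]
enqueue(19) -> [22, 14, 19]
enqueue(7) -> [22, 14, 19, 7]
Final queue (front to back): [22, 14, 19, 7]


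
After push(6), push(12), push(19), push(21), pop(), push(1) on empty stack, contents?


push(6) -> [6]
push(12) -> [6, 12]
push(19) -> [6, 12, 19]
push(21) -> [6, 12, 19, 21]
pop() returns 21 -> [6, 12, 19]
push(1) -> [6, 12, 19, 1]
Final stack (bottom to top): [6, 12, 19, 1]


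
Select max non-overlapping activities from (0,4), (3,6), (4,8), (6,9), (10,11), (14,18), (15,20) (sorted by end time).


Greedy: pick earliest-ending, then skip overlaps.
Selected (4 activities): [(0, 4), (4, 8), (10, 11), (14, 18)]


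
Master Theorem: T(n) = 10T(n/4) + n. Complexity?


a=10, b=4, c=1. log_4(10)=1.661 > c=1. Case 1: O(n^log_b(a)) = O(n^1.661)
Complexity: O(n^1.661)


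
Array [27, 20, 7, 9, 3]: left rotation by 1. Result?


Left rotate by 1: [20, 7, 9, 3, 27]


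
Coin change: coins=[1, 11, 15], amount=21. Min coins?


dp[0]=0; dp[i]=1+min(dp[i-c] for c in coins)
...dp[16]=2, dp[17]=3, dp[18]=4, dp[19]=5, dp[20]=6, dp[21]=7
Minimum coins for 21 = 7


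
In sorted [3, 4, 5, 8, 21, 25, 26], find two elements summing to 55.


Two pointers: lo=0, hi=6
No pair sums to 55


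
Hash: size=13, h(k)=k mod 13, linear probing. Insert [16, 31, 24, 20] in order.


Insertions: 16->slot 3; 31->slot 5; 24->slot 11; 20->slot 7
Table: [None, None, None, 16, None, 31, None, 20, None, None, None, 24, None]


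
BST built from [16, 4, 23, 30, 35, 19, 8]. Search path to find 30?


BST root = 16
Search for 30: compare at each node
Path: [16, 23, 30]


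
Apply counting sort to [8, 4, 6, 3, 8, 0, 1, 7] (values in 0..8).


Count array: [1, 1, 0, 1, 1, 0, 1, 1, 2]
Reconstruct: [0, 1, 3, 4, 6, 7, 8, 8]


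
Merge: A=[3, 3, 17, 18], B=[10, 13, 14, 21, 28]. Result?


Compare heads, take smaller each step.
Merged: [3, 3, 10, 13, 14, 17, 18, 21, 28]


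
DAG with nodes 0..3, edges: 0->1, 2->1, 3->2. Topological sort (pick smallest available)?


Kahn's algorithm, process smallest node first
Order: [0, 3, 2, 1]


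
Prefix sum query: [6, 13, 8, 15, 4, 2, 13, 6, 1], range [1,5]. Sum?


Prefix sums: [0, 6, 19, 27, 42, 46, 48, 61, 67, 68]
Sum[1..5] = prefix[6] - prefix[1] = 48 - 6 = 42


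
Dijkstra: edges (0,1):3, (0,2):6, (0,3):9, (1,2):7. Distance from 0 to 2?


Dijkstra from 0:
Distances: {0: 0, 1: 3, 2: 6, 3: 9}
Shortest distance to 2 = 6, path = [0, 2]


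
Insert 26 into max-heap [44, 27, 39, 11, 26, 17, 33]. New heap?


Append 26: [44, 27, 39, 11, 26, 17, 33, 26]
Bubble up: swap idx 7(26) with idx 3(11)
Result: [44, 27, 39, 26, 26, 17, 33, 11]


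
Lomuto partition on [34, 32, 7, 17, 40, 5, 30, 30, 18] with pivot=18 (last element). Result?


Elements <= 18 go left of pivot.
Result: [7, 17, 5, 18, 40, 34, 30, 30, 32], pivot at index 3


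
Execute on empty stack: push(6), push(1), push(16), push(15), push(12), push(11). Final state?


push(6) -> [6]
push(1) -> [6, 1]
push(16) -> [6, 1, 16]
push(15) -> [6, 1, 16, 15]
push(12) -> [6, 1, 16, 15, 12]
push(11) -> [6, 1, 16, 15, 12, 11]
Final stack (bottom to top): [6, 1, 16, 15, 12, 11]


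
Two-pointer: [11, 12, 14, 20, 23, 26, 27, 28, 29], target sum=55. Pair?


Two pointers: lo=0, hi=8
Found pair: (26, 29) summing to 55


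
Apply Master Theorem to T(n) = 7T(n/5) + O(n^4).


a=7, b=5, c=4. log_5(7)=1.209 < c=4. Case 3: O(n^c) = O(n^4)
Complexity: O(n^4)


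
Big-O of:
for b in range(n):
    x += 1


Per nesting level: O(n) = O(n)
Complexity: O(n)


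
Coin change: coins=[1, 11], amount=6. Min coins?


dp[0]=0; dp[i]=1+min(dp[i-c] for c in coins)
...dp[1]=1, dp[2]=2, dp[3]=3, dp[4]=4, dp[5]=5, dp[6]=6
Minimum coins for 6 = 6


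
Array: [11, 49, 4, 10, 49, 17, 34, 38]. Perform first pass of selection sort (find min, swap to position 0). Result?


After one pass: [4, 49, 11, 10, 49, 17, 34, 38]


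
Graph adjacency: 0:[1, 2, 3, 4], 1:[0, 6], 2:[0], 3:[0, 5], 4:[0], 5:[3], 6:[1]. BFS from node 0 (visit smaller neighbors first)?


BFS queue: start with [0]
Visit order: [0, 1, 2, 3, 4, 6, 5]


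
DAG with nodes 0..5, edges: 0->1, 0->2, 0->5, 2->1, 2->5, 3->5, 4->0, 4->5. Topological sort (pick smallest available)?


Kahn's algorithm, process smallest node first
Order: [3, 4, 0, 2, 1, 5]


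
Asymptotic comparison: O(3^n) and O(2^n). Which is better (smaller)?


exponential grows slower than exponential (base 3)
O(2^n) is asymptotically smaller; O(3^n) grows faster


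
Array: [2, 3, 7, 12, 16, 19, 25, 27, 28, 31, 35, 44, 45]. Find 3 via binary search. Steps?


Search for 3:
[0,12] mid=6 arr[6]=25
[0,5] mid=2 arr[2]=7
[0,1] mid=0 arr[0]=2
[1,1] mid=1 arr[1]=3
Total: 4 comparisons


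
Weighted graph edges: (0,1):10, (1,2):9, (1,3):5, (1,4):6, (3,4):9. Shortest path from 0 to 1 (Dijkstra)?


Dijkstra from 0:
Distances: {0: 0, 1: 10, 2: 19, 3: 15, 4: 16}
Shortest distance to 1 = 10, path = [0, 1]


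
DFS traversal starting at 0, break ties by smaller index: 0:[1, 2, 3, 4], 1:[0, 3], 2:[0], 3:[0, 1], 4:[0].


DFS stack-based: start with [0]
Visit order: [0, 1, 3, 2, 4]


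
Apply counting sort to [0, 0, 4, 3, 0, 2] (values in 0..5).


Count array: [3, 0, 1, 1, 1, 0]
Reconstruct: [0, 0, 0, 2, 3, 4]


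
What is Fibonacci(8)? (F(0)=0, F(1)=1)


F(n)=F(n-1)+F(n-2)
...F(6)=8, F(7)=13, F(8)=21


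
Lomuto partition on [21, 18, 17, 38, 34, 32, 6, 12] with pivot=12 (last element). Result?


Elements <= 12 go left of pivot.
Result: [6, 12, 17, 38, 34, 32, 21, 18], pivot at index 1


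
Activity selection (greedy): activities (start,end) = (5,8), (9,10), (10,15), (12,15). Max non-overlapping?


Greedy: pick earliest-ending, then skip overlaps.
Selected (3 activities): [(5, 8), (9, 10), (10, 15)]


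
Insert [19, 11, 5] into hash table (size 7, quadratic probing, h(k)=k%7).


Insertions: 19->slot 5; 11->slot 4; 5->slot 6
Table: [None, None, None, None, 11, 19, 5]


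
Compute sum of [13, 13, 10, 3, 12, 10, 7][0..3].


Prefix sums: [0, 13, 26, 36, 39, 51, 61, 68]
Sum[0..3] = prefix[4] - prefix[0] = 39 - 0 = 39


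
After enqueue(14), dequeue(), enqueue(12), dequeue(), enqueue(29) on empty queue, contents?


enqueue(14) -> [14]
dequeue() returns 14 -> []
enqueue(12) -> [12]
dequeue() returns 12 -> []
enqueue(29) -> [29]
Final queue (front to back): [29]


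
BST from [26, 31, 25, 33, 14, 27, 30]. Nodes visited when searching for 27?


BST root = 26
Search for 27: compare at each node
Path: [26, 31, 27]


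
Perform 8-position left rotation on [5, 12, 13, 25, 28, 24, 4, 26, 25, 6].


Left rotate by 8: [25, 6, 5, 12, 13, 25, 28, 24, 4, 26]


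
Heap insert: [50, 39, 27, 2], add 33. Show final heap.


Append 33: [50, 39, 27, 2, 33]
Bubble up: no swaps needed
Result: [50, 39, 27, 2, 33]


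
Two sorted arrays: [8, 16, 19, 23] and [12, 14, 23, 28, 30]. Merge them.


Compare heads, take smaller each step.
Merged: [8, 12, 14, 16, 19, 23, 23, 28, 30]


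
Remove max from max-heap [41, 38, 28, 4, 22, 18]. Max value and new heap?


Max = 41
Replace root with last, heapify down
Resulting heap: [38, 22, 28, 4, 18]


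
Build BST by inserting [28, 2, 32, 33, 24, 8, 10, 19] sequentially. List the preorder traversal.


Root = 28; build tree by BST insertion.
Preorder traversal: [28, 2, 24, 8, 10, 19, 32, 33]


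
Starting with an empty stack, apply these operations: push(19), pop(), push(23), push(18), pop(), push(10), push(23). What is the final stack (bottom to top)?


push(19) -> [19]
pop() returns 19 -> []
push(23) -> [23]
push(18) -> [23, 18]
pop() returns 18 -> [23]
push(10) -> [23, 10]
push(23) -> [23, 10, 23]
Final stack (bottom to top): [23, 10, 23]


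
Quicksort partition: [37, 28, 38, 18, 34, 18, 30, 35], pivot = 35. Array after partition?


Elements <= 35 go left of pivot.
Result: [28, 18, 34, 18, 30, 35, 38, 37], pivot at index 5


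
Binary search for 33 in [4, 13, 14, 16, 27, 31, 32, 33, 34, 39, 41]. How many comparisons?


Search for 33:
[0,10] mid=5 arr[5]=31
[6,10] mid=8 arr[8]=34
[6,7] mid=6 arr[6]=32
[7,7] mid=7 arr[7]=33
Total: 4 comparisons


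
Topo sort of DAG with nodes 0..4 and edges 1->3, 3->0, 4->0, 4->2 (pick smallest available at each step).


Kahn's algorithm, process smallest node first
Order: [1, 3, 4, 0, 2]


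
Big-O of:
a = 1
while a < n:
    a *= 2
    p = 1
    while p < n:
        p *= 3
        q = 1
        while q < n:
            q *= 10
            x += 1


Per nesting level: O(log n) * O(log n) * O(log n) = O((log n)^3)
Complexity: O((log n)^3)


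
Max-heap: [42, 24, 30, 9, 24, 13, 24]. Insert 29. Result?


Append 29: [42, 24, 30, 9, 24, 13, 24, 29]
Bubble up: swap idx 7(29) with idx 3(9); swap idx 3(29) with idx 1(24)
Result: [42, 29, 30, 24, 24, 13, 24, 9]


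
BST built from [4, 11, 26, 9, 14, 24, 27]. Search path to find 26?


BST root = 4
Search for 26: compare at each node
Path: [4, 11, 26]


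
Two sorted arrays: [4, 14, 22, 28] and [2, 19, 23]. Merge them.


Compare heads, take smaller each step.
Merged: [2, 4, 14, 19, 22, 23, 28]


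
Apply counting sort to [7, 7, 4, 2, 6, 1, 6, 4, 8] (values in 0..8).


Count array: [0, 1, 1, 0, 2, 0, 2, 2, 1]
Reconstruct: [1, 2, 4, 4, 6, 6, 7, 7, 8]


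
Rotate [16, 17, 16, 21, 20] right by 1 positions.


Right rotate by 1: [20, 16, 17, 16, 21]


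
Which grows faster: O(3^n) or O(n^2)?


quadratic grows slower than exponential (base 3)
O(n^2) is asymptotically smaller; O(3^n) grows faster


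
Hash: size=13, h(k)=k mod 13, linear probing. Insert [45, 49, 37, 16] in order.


Insertions: 45->slot 6; 49->slot 10; 37->slot 11; 16->slot 3
Table: [None, None, None, 16, None, None, 45, None, None, None, 49, 37, None]


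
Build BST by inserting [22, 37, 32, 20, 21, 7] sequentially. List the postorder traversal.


Root = 22; build tree by BST insertion.
Postorder traversal: [7, 21, 20, 32, 37, 22]


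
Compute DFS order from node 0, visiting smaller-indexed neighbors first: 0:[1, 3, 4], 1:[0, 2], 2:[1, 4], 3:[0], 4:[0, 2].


DFS stack-based: start with [0]
Visit order: [0, 1, 2, 4, 3]


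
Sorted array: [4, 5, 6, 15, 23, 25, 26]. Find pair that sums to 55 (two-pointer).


Two pointers: lo=0, hi=6
No pair sums to 55


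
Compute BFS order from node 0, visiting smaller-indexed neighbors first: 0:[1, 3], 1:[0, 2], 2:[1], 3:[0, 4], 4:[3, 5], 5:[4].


BFS queue: start with [0]
Visit order: [0, 1, 3, 2, 4, 5]


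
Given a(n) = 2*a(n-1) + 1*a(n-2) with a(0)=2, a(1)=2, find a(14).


Build bottom-up:
...a(12)=39202, a(13)=94642, a(14)=2*94642+1*39202=228486


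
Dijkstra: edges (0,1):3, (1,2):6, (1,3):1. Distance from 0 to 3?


Dijkstra from 0:
Distances: {0: 0, 1: 3, 2: 9, 3: 4}
Shortest distance to 3 = 4, path = [0, 1, 3]


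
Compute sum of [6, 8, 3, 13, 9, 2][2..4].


Prefix sums: [0, 6, 14, 17, 30, 39, 41]
Sum[2..4] = prefix[5] - prefix[2] = 39 - 14 = 25


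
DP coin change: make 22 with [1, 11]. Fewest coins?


dp[0]=0; dp[i]=1+min(dp[i-c] for c in coins)
...dp[17]=7, dp[18]=8, dp[19]=9, dp[20]=10, dp[21]=11, dp[22]=2
Minimum coins for 22 = 2


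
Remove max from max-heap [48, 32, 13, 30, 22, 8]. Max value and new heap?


Max = 48
Replace root with last, heapify down
Resulting heap: [32, 30, 13, 8, 22]


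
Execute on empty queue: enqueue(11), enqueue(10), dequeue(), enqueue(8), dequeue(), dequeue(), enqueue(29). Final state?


enqueue(11) -> [11]
enqueue(10) -> [11, 10]
dequeue() returns 11 -> [10]
enqueue(8) -> [10, 8]
dequeue() returns 10 -> [8]
dequeue() returns 8 -> []
enqueue(29) -> [29]
Final queue (front to back): [29]


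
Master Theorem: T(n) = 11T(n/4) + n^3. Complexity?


a=11, b=4, c=3. log_4(11)=1.730 < c=3. Case 3: O(n^c) = O(n^3)
Complexity: O(n^3)


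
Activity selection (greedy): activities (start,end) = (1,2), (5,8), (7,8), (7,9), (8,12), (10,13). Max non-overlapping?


Greedy: pick earliest-ending, then skip overlaps.
Selected (3 activities): [(1, 2), (5, 8), (8, 12)]


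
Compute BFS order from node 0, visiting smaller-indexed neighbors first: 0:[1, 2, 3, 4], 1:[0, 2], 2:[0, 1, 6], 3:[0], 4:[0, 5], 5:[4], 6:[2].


BFS queue: start with [0]
Visit order: [0, 1, 2, 3, 4, 6, 5]


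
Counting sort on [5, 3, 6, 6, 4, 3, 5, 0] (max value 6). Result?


Count array: [1, 0, 0, 2, 1, 2, 2]
Reconstruct: [0, 3, 3, 4, 5, 5, 6, 6]


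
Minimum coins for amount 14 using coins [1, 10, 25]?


dp[0]=0; dp[i]=1+min(dp[i-c] for c in coins)
...dp[9]=9, dp[10]=1, dp[11]=2, dp[12]=3, dp[13]=4, dp[14]=5
Minimum coins for 14 = 5


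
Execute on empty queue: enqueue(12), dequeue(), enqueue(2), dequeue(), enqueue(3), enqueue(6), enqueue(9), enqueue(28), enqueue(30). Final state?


enqueue(12) -> [12]
dequeue() returns 12 -> []
enqueue(2) -> [2]
dequeue() returns 2 -> []
enqueue(3) -> [3]
enqueue(6) -> [3, 6]
enqueue(9) -> [3, 6, 9]
enqueue(28) -> [3, 6, 9, 28]
enqueue(30) -> [3, 6, 9, 28, 30]
Final queue (front to back): [3, 6, 9, 28, 30]


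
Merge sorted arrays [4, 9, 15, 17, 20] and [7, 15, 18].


Compare heads, take smaller each step.
Merged: [4, 7, 9, 15, 15, 17, 18, 20]


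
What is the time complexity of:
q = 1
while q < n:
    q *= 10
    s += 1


Per nesting level: O(log n) = O(log n)
Complexity: O(log n)


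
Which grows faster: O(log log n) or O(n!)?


double-logarithmic grows slower than factorial
O(log log n) is asymptotically smaller; O(n!) grows faster


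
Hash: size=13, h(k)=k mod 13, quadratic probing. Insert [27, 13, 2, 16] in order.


Insertions: 27->slot 1; 13->slot 0; 2->slot 2; 16->slot 3
Table: [13, 27, 2, 16, None, None, None, None, None, None, None, None, None]


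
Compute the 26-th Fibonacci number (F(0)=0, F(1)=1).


F(n)=F(n-1)+F(n-2)
...F(24)=46368, F(25)=75025, F(26)=121393


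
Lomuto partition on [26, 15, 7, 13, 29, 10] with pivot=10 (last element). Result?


Elements <= 10 go left of pivot.
Result: [7, 10, 26, 13, 29, 15], pivot at index 1


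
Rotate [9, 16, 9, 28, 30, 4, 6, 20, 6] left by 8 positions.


Left rotate by 8: [6, 9, 16, 9, 28, 30, 4, 6, 20]


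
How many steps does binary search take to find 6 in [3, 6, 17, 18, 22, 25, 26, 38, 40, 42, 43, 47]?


Search for 6:
[0,11] mid=5 arr[5]=25
[0,4] mid=2 arr[2]=17
[0,1] mid=0 arr[0]=3
[1,1] mid=1 arr[1]=6
Total: 4 comparisons


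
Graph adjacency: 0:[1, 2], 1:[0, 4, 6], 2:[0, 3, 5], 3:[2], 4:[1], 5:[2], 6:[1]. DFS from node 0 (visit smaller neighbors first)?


DFS stack-based: start with [0]
Visit order: [0, 1, 4, 6, 2, 3, 5]


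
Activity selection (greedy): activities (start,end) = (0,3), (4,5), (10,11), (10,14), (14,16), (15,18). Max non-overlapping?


Greedy: pick earliest-ending, then skip overlaps.
Selected (4 activities): [(0, 3), (4, 5), (10, 11), (14, 16)]


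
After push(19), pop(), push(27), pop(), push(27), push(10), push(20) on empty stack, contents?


push(19) -> [19]
pop() returns 19 -> []
push(27) -> [27]
pop() returns 27 -> []
push(27) -> [27]
push(10) -> [27, 10]
push(20) -> [27, 10, 20]
Final stack (bottom to top): [27, 10, 20]


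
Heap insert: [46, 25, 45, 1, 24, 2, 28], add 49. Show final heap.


Append 49: [46, 25, 45, 1, 24, 2, 28, 49]
Bubble up: swap idx 7(49) with idx 3(1); swap idx 3(49) with idx 1(25); swap idx 1(49) with idx 0(46)
Result: [49, 46, 45, 25, 24, 2, 28, 1]


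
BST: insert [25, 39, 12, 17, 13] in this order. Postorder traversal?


Root = 25; build tree by BST insertion.
Postorder traversal: [13, 17, 12, 39, 25]


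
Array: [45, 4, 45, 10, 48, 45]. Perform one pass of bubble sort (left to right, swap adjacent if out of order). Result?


After one pass: [4, 45, 10, 45, 45, 48]


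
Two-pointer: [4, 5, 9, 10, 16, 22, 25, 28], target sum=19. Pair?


Two pointers: lo=0, hi=7
Found pair: (9, 10) summing to 19


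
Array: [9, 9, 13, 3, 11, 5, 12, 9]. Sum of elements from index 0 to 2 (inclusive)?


Prefix sums: [0, 9, 18, 31, 34, 45, 50, 62, 71]
Sum[0..2] = prefix[3] - prefix[0] = 31 - 0 = 31


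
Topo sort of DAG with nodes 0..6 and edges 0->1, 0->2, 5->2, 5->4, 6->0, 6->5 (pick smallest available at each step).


Kahn's algorithm, process smallest node first
Order: [3, 6, 0, 1, 5, 2, 4]


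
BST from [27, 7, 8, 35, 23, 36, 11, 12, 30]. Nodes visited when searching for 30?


BST root = 27
Search for 30: compare at each node
Path: [27, 35, 30]


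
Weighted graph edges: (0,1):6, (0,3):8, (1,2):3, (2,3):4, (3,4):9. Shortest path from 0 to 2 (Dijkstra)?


Dijkstra from 0:
Distances: {0: 0, 1: 6, 2: 9, 3: 8, 4: 17}
Shortest distance to 2 = 9, path = [0, 1, 2]


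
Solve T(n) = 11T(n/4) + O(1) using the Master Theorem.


a=11, b=4, c=0. log_4(11)=1.730 > c=0. Case 1: O(n^log_b(a)) = O(n^1.730)
Complexity: O(n^1.730)


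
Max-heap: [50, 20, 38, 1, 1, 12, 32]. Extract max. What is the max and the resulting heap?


Max = 50
Replace root with last, heapify down
Resulting heap: [38, 20, 32, 1, 1, 12]


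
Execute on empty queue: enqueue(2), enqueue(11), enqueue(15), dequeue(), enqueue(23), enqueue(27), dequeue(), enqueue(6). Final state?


enqueue(2) -> [2]
enqueue(11) -> [2, 11]
enqueue(15) -> [2, 11, 15]
dequeue() returns 2 -> [11, 15]
enqueue(23) -> [11, 15, 23]
enqueue(27) -> [11, 15, 23, 27]
dequeue() returns 11 -> [15, 23, 27]
enqueue(6) -> [15, 23, 27, 6]
Final queue (front to back): [15, 23, 27, 6]


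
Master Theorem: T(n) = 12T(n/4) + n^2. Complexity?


a=12, b=4, c=2. log_4(12)=1.792 < c=2. Case 3: O(n^c) = O(n^2)
Complexity: O(n^2)


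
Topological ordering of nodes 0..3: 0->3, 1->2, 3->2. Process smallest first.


Kahn's algorithm, process smallest node first
Order: [0, 1, 3, 2]


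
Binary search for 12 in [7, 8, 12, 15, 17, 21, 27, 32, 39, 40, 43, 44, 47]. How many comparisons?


Search for 12:
[0,12] mid=6 arr[6]=27
[0,5] mid=2 arr[2]=12
Total: 2 comparisons


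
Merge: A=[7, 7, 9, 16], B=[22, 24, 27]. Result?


Compare heads, take smaller each step.
Merged: [7, 7, 9, 16, 22, 24, 27]


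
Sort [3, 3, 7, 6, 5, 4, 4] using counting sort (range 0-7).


Count array: [0, 0, 0, 2, 2, 1, 1, 1]
Reconstruct: [3, 3, 4, 4, 5, 6, 7]


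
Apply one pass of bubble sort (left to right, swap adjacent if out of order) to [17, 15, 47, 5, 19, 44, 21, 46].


After one pass: [15, 17, 5, 19, 44, 21, 46, 47]


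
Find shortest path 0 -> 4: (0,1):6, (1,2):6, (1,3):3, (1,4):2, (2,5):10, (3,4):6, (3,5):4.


Dijkstra from 0:
Distances: {0: 0, 1: 6, 2: 12, 3: 9, 4: 8, 5: 13}
Shortest distance to 4 = 8, path = [0, 1, 4]


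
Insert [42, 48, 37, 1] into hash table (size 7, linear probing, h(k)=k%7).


Insertions: 42->slot 0; 48->slot 6; 37->slot 2; 1->slot 1
Table: [42, 1, 37, None, None, None, 48]


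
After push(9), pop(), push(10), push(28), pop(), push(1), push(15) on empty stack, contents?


push(9) -> [9]
pop() returns 9 -> []
push(10) -> [10]
push(28) -> [10, 28]
pop() returns 28 -> [10]
push(1) -> [10, 1]
push(15) -> [10, 1, 15]
Final stack (bottom to top): [10, 1, 15]


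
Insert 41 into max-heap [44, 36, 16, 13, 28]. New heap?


Append 41: [44, 36, 16, 13, 28, 41]
Bubble up: swap idx 5(41) with idx 2(16)
Result: [44, 36, 41, 13, 28, 16]


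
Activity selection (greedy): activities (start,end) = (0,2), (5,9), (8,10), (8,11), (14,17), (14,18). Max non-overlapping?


Greedy: pick earliest-ending, then skip overlaps.
Selected (3 activities): [(0, 2), (5, 9), (14, 17)]


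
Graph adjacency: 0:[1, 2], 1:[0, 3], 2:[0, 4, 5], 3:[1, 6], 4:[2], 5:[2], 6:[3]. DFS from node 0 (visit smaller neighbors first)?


DFS stack-based: start with [0]
Visit order: [0, 1, 3, 6, 2, 4, 5]


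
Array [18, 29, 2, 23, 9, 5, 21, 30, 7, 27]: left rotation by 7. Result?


Left rotate by 7: [30, 7, 27, 18, 29, 2, 23, 9, 5, 21]


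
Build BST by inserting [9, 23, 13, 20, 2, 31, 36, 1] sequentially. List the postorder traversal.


Root = 9; build tree by BST insertion.
Postorder traversal: [1, 2, 20, 13, 36, 31, 23, 9]


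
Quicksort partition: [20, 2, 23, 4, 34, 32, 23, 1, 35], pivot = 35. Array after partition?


Elements <= 35 go left of pivot.
Result: [20, 2, 23, 4, 34, 32, 23, 1, 35], pivot at index 8


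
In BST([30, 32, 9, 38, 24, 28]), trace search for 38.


BST root = 30
Search for 38: compare at each node
Path: [30, 32, 38]


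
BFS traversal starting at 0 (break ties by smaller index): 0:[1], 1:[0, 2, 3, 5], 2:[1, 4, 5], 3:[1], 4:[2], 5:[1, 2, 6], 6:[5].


BFS queue: start with [0]
Visit order: [0, 1, 2, 3, 5, 4, 6]


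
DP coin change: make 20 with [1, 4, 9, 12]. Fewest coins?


dp[0]=0; dp[i]=1+min(dp[i-c] for c in coins)
...dp[15]=4, dp[16]=2, dp[17]=3, dp[18]=2, dp[19]=3, dp[20]=3
Minimum coins for 20 = 3


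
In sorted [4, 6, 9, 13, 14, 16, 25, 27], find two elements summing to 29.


Two pointers: lo=0, hi=7
Found pair: (4, 25) summing to 29


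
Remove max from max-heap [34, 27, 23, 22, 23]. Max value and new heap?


Max = 34
Replace root with last, heapify down
Resulting heap: [27, 23, 23, 22]


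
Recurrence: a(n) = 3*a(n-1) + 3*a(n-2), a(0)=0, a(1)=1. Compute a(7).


Build bottom-up:
...a(5)=171, a(6)=648, a(7)=3*648+3*171=2457


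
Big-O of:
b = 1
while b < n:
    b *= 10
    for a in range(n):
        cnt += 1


Per nesting level: O(log n) * O(n) = O(n log n)
Complexity: O(n log n)


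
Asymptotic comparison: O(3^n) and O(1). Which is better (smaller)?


constant grows slower than exponential (base 3)
O(1) is asymptotically smaller; O(3^n) grows faster


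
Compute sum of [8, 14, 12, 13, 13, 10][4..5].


Prefix sums: [0, 8, 22, 34, 47, 60, 70]
Sum[4..5] = prefix[6] - prefix[4] = 70 - 47 = 23


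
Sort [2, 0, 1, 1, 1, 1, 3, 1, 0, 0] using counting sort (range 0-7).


Count array: [3, 5, 1, 1, 0, 0, 0, 0]
Reconstruct: [0, 0, 0, 1, 1, 1, 1, 1, 2, 3]


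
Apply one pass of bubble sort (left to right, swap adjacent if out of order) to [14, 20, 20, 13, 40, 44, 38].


After one pass: [14, 20, 13, 20, 40, 38, 44]


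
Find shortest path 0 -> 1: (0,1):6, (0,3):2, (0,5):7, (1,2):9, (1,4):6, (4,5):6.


Dijkstra from 0:
Distances: {0: 0, 1: 6, 2: 15, 3: 2, 4: 12, 5: 7}
Shortest distance to 1 = 6, path = [0, 1]
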